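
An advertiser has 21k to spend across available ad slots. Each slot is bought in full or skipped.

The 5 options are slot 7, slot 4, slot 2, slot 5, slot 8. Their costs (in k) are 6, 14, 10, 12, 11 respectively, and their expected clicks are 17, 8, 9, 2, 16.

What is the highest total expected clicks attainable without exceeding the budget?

Allowing fractional choices, the relaxed optimum would be about 36.6, but ad slots are indivisible.
slot 7 + slot 8: cost 6 + 11 = 17 ≤ 21, expected clicks 17 + 16 = 33.
slot 7 + slot 2: cost 6 + 10 = 16 ≤ 21, expected clicks 17 + 9 = 26.
slot 7 + slot 4: cost 6 + 14 = 20 ≤ 21, expected clicks 17 + 8 = 25.
Best is slot 7 and slot 8 with total expected clicks 33.

33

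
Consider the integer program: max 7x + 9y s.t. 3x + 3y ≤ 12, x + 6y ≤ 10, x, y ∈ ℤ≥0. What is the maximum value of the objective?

Relaxing integrality, the LP optimum is 30.40 at (x,y) = (2.8, 1.2), which is not an integer point.
(x,y)=(3,1) is feasible, giving 30.
(x,y)=(4,0) is feasible, giving 28.
The best lattice point is (3,1), giving 30.

30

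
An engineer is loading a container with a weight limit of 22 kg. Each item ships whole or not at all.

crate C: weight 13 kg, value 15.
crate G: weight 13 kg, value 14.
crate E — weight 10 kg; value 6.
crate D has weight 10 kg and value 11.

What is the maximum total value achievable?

17

Allowing fractional choices, the relaxed optimum would be about 24.9, but items are indivisible.
crate C: weight 13 ≤ 22, value 15.
crate E + crate D: weight 10 + 10 = 20 ≤ 22, value 6 + 11 = 17.
Best is crate E and crate D with total value 17.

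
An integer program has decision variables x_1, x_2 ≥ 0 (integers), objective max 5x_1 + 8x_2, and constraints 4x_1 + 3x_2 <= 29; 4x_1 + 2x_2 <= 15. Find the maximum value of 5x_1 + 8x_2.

56

(x_1,x_2)=(0,7) is feasible, giving 56.
(x_1,x_2)=(0,6) is feasible, giving 48.
No feasible integer point exceeds 56.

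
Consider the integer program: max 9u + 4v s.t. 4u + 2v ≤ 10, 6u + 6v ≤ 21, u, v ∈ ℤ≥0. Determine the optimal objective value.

The continuous relaxation peaks at (2.5, 0) with value 22.50; rounding to a feasible lattice point costs some objective.
(u,v)=(2,1): 4·2+2·1=10≤10, 6·2+6·1=18≤21, objective 22.
(u,v)=(2,0): 4·2+2·0=8≤10, 6·2+6·0=12≤21, objective 18.
(u,v)=(1,2): 4·1+2·2=8≤10, 6·1+6·2=18≤21, objective 17.
The best lattice point is (2,1), giving 22.

22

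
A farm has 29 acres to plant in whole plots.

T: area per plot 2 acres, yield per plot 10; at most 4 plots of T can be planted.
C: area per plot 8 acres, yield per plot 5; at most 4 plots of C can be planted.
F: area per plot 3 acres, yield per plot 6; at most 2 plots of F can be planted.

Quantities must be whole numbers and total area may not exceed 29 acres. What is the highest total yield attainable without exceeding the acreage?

57

This is a bounded integer knapsack.
T has the best ratio (10/2); taking only T gives at most 4×10 = 40 (stopped by the supply cap of 4).
Mixing does better — 4×T, 1×C, and 2×F: area 22 ≤ 29, yield 4·10 + 1·5 + 2·6 = 57.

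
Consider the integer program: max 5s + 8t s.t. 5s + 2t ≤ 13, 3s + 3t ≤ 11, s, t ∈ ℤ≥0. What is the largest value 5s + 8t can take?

(s,t)=(0,3) is feasible, giving 24.
(s,t)=(1,2) is feasible, giving 21.
(s,t)=(0,2) is feasible, giving 16.
Maximum is 24 at (s,t)=(0,3).

24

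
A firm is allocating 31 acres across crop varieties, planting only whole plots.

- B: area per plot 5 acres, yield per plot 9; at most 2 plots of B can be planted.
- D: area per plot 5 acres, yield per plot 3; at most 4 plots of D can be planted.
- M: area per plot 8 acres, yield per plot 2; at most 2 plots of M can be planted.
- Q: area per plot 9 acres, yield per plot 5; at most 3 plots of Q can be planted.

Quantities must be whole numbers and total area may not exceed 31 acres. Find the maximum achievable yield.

Take 2×B and 4×D: area 30 ≤ 31, yield 2·9 + 4·3 = 30.
B has the best ratio (9/5) and is taken to its limit of 2; remaining capacity is filled optimally with the others.

30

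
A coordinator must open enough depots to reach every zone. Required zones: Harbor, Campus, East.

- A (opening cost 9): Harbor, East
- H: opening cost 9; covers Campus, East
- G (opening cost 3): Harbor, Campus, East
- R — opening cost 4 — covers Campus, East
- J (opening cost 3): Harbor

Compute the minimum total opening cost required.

3

G alone covers Harbor, Campus, East — every zone.
Total opening cost: 3.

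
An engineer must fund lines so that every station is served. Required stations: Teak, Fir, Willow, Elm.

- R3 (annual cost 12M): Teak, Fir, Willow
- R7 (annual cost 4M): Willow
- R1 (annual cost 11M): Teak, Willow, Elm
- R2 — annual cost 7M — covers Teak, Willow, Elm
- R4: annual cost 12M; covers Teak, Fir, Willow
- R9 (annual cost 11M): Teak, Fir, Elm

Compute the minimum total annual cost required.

The greedy cost-per-new-station heuristic would pick R2 and R9 for 18, but a cheaper cover exists.
Choose R7 and R9: together they cover Teak, Fir, Willow, Elm — every station.
Total annual cost: 4 + 11 = 15.
No cover costs less than 15.

15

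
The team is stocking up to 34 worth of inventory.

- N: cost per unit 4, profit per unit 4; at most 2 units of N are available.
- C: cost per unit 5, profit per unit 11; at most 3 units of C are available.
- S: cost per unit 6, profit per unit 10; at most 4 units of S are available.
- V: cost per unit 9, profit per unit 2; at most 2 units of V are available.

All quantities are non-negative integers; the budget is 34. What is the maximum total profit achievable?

63

C has the best ratio (11/5); taking only C gives at most 3×11 = 33 (stopped by the supply cap of 3).
Mixing does better — 3×C and 3×S: cost 33 ≤ 34, profit 3·11 + 3·10 = 63.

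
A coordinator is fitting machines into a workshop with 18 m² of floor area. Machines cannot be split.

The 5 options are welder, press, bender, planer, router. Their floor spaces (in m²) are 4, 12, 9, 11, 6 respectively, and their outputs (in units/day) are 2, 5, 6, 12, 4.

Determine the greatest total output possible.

Take planer and router: floor space 11 + 6 = 17 ≤ 18, output 12 + 4 = 16.
No other feasible combination does better.

16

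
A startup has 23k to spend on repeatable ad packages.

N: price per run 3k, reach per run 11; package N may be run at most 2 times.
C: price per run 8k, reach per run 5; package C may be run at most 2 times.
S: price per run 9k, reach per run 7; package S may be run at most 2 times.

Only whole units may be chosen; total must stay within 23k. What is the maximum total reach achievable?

34

Take 2×N, 1×C, and 1×S: price 23 ≤ 23, reach 2·11 + 1·5 + 1·7 = 34.
N has the best ratio (11/3) and is taken to its limit of 2; remaining capacity is filled optimally with the others.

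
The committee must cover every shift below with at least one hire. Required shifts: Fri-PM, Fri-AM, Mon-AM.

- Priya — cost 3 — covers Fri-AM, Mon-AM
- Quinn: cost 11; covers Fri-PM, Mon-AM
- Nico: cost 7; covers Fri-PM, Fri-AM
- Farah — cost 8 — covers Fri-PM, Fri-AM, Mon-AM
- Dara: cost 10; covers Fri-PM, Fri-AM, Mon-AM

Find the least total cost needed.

Farah alone covers Fri-PM, Fri-AM, Mon-AM — every shift.
Total cost: 8.

8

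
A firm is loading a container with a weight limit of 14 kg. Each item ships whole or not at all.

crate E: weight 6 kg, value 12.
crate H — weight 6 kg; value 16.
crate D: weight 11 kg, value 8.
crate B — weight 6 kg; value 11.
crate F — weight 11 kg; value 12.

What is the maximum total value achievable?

28

Allowing fractional choices, the relaxed optimum would be about 31.7, but items are indivisible.
crate E + crate H: weight 6 + 6 = 12 ≤ 14, value 12 + 16 = 28.
crate H + crate B: weight 6 + 6 = 12 ≤ 14, value 16 + 11 = 27.
Best is crate E and crate H with total value 28.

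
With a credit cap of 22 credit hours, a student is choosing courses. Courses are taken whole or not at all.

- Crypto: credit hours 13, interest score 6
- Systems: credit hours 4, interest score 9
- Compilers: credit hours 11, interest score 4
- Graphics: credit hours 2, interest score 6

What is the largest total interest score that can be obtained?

21

This is a 0-1 knapsack instance.
Allowing fractional choices, the relaxed optimum would be about 22.1, but courses are indivisible.
Crypto + Systems + Graphics: credit hours 13 + 4 + 2 = 19 ≤ 22, interest score 6 + 9 + 6 = 21.
Systems + Compilers + Graphics: credit hours 4 + 11 + 2 = 17 ≤ 22, interest score 9 + 4 + 6 = 19.
Systems + Graphics: credit hours 4 + 2 = 6 ≤ 22, interest score 9 + 6 = 15.
Best is Crypto, Systems, and Graphics with total interest score 21.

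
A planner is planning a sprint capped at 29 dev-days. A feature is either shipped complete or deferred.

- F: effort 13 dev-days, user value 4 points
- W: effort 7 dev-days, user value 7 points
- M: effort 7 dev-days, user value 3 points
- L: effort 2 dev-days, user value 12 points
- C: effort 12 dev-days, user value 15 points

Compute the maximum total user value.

This is a 0-1 knapsack instance.
Allowing fractional choices, the relaxed optimum would be about 37.3, but features are indivisible.
F + L + C: effort 13 + 2 + 12 = 27 ≤ 29, user value 4 + 12 + 15 = 31.
W + M + L + C: effort 7 + 7 + 2 + 12 = 28 ≤ 29, user value 7 + 3 + 12 + 15 = 37.
W + L + C: effort 7 + 2 + 12 = 21 ≤ 29, user value 7 + 12 + 15 = 34.
Best is W, M, L, and C with total user value 37.

37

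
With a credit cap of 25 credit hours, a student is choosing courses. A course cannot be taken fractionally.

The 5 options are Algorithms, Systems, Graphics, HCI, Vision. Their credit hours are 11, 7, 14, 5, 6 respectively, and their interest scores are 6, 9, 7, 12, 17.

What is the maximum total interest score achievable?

38

Allowing fractional choices, the relaxed optimum would be about 41.8, but courses are indivisible.
Systems + HCI + Vision: credit hours 7 + 5 + 6 = 18 ≤ 25, interest score 9 + 12 + 17 = 38.
Graphics + HCI + Vision: credit hours 14 + 5 + 6 = 25 ≤ 25, interest score 7 + 12 + 17 = 36.
Algorithms + HCI + Vision: credit hours 11 + 5 + 6 = 22 ≤ 25, interest score 6 + 12 + 17 = 35.
Best is Systems, HCI, and Vision with total interest score 38.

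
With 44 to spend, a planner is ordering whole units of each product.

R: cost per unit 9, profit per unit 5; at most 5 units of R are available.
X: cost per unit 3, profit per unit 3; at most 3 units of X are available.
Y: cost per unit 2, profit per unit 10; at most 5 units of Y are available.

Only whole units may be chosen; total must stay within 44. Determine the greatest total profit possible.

71

3×R, 2×X, and 5×Y: cost 43 ≤ 44, profit 3·5 + 2·3 + 5·10 = 71.
2×R, 3×X, and 5×Y: cost 37 ≤ 44, profit 2·5 + 3·3 + 5·10 = 69.
Best is 71.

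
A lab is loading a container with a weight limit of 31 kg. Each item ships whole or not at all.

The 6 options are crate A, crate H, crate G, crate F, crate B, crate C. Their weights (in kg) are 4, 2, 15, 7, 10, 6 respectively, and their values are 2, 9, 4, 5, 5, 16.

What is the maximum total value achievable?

37

Allowing fractional choices, the relaxed optimum would be about 37.5, but items are indivisible.
crate A + crate H + crate F + crate B + crate C: weight 4 + 2 + 7 + 10 + 6 = 29 ≤ 31, value 2 + 9 + 5 + 5 + 16 = 37.
crate H + crate F + crate B + crate C: weight 2 + 7 + 10 + 6 = 25 ≤ 31, value 9 + 5 + 5 + 16 = 35.
Best is crate A, crate H, crate F, crate B, and crate C with total value 37.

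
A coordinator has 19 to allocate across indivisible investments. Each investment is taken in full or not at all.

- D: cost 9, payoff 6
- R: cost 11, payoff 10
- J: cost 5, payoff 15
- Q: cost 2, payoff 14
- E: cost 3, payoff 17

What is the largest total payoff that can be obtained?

52

J + Q + E: cost 5 + 2 + 3 = 10 ≤ 19, payoff 15 + 14 + 17 = 46.
D + J + Q + E: cost 9 + 5 + 2 + 3 = 19 ≤ 19, payoff 6 + 15 + 14 + 17 = 52.
Best is D, J, Q, and E with total payoff 52.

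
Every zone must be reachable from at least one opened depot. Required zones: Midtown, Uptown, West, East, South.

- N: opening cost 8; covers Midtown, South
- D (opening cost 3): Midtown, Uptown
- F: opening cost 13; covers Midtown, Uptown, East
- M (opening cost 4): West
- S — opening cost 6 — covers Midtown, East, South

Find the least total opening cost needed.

13

Choose D, M, and S: together they cover Midtown, Uptown, West, East, South — every zone.
Total opening cost: 3 + 4 + 6 = 13.
No cover costs less than 13.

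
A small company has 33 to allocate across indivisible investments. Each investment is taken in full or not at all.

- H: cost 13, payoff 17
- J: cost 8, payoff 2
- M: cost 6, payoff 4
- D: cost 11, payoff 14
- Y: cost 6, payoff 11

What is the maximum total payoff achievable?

Take H, D, and Y: cost 13 + 11 + 6 = 30 ≤ 33, payoff 17 + 14 + 11 = 42.
No other feasible combination does better.

42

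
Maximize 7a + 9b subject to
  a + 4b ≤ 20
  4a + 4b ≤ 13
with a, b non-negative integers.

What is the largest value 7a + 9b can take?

Relaxing integrality, the LP optimum is 29.25 at (a,b) = (0, 3.25), which is not an integer point.
(a,b)=(0,3): 1·0+4·3=12≤20, 4·0+4·3=12≤13, objective 27.
(a,b)=(1,2): 1·1+4·2=9≤20, 4·1+4·2=12≤13, objective 25.
(a,b)=(0,2): 1·0+4·2=8≤20, 4·0+4·2=8≤13, objective 18.
Maximum is 27 at (a,b)=(0,3).

27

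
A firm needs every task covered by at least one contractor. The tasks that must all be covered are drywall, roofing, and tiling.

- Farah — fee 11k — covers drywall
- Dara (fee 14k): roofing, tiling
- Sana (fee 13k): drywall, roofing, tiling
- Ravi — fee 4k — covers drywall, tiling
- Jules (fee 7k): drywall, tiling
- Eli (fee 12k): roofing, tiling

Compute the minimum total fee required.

13

The greedy cost-per-new-task heuristic would pick Ravi and Eli for 16, but a cheaper cover exists.
Sana alone covers drywall, roofing, tiling — every task.
Total fee: 13.
No cover costs less than 13.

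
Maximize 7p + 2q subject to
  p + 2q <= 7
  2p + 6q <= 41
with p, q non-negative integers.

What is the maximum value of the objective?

49

(p,q)=(7,0): 1·7+2·0=7≤7, 2·7+6·0=14≤41, objective 49.
(p,q)=(6,0): 1·6+2·0=6≤7, 2·6+6·0=12≤41, objective 42.
No feasible integer point exceeds 49.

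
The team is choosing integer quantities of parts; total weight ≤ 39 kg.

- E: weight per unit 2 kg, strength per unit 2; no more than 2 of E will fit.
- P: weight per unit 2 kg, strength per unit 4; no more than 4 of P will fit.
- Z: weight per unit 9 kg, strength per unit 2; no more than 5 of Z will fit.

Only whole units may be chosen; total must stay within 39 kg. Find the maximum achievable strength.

26

2×E, 4×P, and 3×Z: weight 39 ≤ 39, strength 2·2 + 4·4 + 3·2 = 26.
1×E, 4×P, and 3×Z: weight 37 ≤ 39, strength 1·2 + 4·4 + 3·2 = 24.
Best is 26.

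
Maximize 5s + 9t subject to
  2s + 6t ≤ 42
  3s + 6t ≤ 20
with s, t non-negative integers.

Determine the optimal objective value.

30

The continuous relaxation peaks at (6.67, 0) with value 33.33; rounding to a feasible lattice point costs some objective.
(s,t)=(6,0): 2·6+6·0=12≤42, 3·6+6·0=18≤20, objective 30.
(s,t)=(5,0): 2·5+6·0=10≤42, 3·5+6·0=15≤20, objective 25.
No feasible integer point exceeds 30.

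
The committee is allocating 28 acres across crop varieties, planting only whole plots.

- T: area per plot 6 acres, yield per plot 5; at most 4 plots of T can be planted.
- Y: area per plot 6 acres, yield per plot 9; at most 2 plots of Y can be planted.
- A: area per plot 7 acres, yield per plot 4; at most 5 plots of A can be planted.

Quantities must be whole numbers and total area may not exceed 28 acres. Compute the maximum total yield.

28

Take 2×T and 2×Y: area 24 ≤ 28, yield 2·5 + 2·9 = 28.
Y has the best ratio (9/6) and is taken to its limit of 2; remaining capacity is filled optimally with the others.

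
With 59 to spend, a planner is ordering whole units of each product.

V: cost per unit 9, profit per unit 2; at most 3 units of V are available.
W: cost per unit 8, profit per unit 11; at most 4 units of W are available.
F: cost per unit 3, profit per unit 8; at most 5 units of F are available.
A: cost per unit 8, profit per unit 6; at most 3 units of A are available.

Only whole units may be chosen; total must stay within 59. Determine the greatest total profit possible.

90

4×W, 5×F, and 1×A: cost 55 ≤ 59, profit 4·11 + 5·8 + 1·6 = 90.
1×V, 4×W, and 5×F: cost 56 ≤ 59, profit 1·2 + 4·11 + 5·8 = 86.
Best is 90.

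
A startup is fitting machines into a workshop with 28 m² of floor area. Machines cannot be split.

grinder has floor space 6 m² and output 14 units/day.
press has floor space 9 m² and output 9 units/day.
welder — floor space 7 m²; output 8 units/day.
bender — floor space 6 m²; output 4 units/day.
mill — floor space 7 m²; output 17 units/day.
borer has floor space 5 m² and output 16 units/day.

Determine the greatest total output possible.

56

Take grinder, press, mill, and borer: floor space 6 + 9 + 7 + 5 = 27 ≤ 28, output 14 + 9 + 17 + 16 = 56.
No other feasible combination does better.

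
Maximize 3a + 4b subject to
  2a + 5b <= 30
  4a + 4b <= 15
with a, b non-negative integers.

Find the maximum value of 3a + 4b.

12

(a,b)=(0,3): 2·0+5·3=15≤30, 4·0+4·3=12≤15, objective 12.
(a,b)=(1,2): 2·1+5·2=12≤30, 4·1+4·2=12≤15, objective 11.
Maximum is 12 at (a,b)=(0,3).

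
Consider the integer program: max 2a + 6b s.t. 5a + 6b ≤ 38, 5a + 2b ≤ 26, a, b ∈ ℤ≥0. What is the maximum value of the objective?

Relaxing integrality, the LP optimum is 38.00 at (a,b) = (0, 6.33), which is not an integer point.
(a,b)=(0,6): 5·0+6·6=36≤38, 5·0+2·6=12≤26, objective 36.
(a,b)=(1,5): 5·1+6·5=35≤38, 5·1+2·5=15≤26, objective 32.
No feasible integer point exceeds 36.

36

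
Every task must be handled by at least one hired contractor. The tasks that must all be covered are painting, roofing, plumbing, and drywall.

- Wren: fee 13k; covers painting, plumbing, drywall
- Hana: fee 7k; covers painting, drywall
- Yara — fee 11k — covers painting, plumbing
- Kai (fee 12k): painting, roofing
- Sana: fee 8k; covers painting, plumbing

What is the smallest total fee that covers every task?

25

Choose Wren and Kai: together they cover painting, roofing, plumbing, drywall — every task.
Total fee: 13 + 12 = 25.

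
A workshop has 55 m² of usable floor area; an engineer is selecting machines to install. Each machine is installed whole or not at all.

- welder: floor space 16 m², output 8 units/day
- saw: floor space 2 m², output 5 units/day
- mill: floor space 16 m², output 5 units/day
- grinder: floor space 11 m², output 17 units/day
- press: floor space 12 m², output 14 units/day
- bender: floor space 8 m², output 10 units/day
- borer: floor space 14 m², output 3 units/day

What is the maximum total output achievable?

welder + saw + grinder + press + bender: floor space 16 + 2 + 11 + 12 + 8 = 49 ≤ 55, output 8 + 5 + 17 + 14 + 10 = 54.
saw + mill + grinder + press + bender: floor space 2 + 16 + 11 + 12 + 8 = 49 ≤ 55, output 5 + 5 + 17 + 14 + 10 = 51.
Best is welder, saw, grinder, press, and bender with total output 54.

54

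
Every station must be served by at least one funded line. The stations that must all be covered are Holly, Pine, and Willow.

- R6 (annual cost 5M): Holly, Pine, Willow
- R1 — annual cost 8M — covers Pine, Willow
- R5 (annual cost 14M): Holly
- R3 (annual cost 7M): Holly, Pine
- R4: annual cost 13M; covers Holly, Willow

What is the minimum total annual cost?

5

R6 alone covers Holly, Pine, Willow — every station.
Total annual cost: 5.
No cover costs less than 5.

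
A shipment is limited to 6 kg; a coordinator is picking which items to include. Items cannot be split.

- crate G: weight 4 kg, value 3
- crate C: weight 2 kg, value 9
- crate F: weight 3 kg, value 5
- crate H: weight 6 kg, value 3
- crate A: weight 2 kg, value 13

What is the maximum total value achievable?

This is a 0-1 knapsack instance.
crate C + crate A: weight 2 + 2 = 4 ≤ 6, value 9 + 13 = 22.
crate F + crate A: weight 3 + 2 = 5 ≤ 6, value 5 + 13 = 18.
Best is crate C and crate A with total value 22.

22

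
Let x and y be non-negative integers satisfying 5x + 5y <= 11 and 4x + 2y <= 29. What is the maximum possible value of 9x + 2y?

(x,y)=(2,0): 5·2+5·0=10≤11, 4·2+2·0=8≤29, objective 18.
(x,y)=(1,1): 5·1+5·1=10≤11, 4·1+2·1=6≤29, objective 11.
(x,y)=(1,0): 5·1+5·0=5≤11, 4·1+2·0=4≤29, objective 9.
No feasible integer point exceeds 18.

18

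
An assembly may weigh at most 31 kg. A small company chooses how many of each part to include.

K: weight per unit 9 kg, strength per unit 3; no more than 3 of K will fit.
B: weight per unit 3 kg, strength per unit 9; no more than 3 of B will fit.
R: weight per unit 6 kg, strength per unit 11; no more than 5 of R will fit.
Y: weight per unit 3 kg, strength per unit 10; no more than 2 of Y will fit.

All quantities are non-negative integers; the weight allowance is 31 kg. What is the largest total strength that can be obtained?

Y has the best ratio (10/3); taking only Y gives at most 2×10 = 20 (stopped by the supply cap of 2).
Mixing does better — 2×B, 3×R, and 2×Y: weight 30 ≤ 31, strength 2·9 + 3·11 + 2·10 = 71.

71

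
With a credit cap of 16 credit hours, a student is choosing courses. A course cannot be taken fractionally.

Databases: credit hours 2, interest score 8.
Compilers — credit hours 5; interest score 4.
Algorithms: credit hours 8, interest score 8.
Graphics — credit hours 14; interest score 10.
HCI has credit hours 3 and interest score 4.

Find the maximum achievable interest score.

Treat it as a binary knapsack problem.
Allowing fractional choices, the relaxed optimum would be about 22.4, but courses are indivisible.
Databases + Graphics: credit hours 2 + 14 = 16 ≤ 16, interest score 8 + 10 = 18.
Databases + Algorithms + HCI: credit hours 2 + 8 + 3 = 13 ≤ 16, interest score 8 + 8 + 4 = 20.
Databases + Compilers + Algorithms: credit hours 2 + 5 + 8 = 15 ≤ 16, interest score 8 + 4 + 8 = 20.
The maximum interest score is 20; one optimal choice is Databases, Algorithms, and HCI.

20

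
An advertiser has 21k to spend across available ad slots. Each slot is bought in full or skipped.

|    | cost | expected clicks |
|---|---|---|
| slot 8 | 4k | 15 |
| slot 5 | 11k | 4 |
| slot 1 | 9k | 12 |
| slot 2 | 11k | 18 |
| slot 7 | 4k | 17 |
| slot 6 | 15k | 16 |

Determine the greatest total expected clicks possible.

50

Allowing fractional choices, the relaxed optimum would be about 52.7, but ad slots are indivisible.
slot 8 + slot 2 + slot 7: cost 4 + 11 + 4 = 19 ≤ 21, expected clicks 15 + 18 + 17 = 50.
slot 8 + slot 1 + slot 7: cost 4 + 9 + 4 = 17 ≤ 21, expected clicks 15 + 12 + 17 = 44.
Best is slot 8, slot 2, and slot 7 with total expected clicks 50.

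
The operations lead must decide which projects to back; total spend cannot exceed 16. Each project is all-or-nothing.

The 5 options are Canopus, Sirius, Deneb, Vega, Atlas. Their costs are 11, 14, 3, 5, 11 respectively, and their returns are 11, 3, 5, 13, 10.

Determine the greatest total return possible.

24

Allowing fractional choices, the relaxed optimum would be about 26.0, but projects are indivisible.
Vega + Atlas: cost 5 + 11 = 16 ≤ 16, return 13 + 10 = 23.
Deneb + Vega: cost 3 + 5 = 8 ≤ 16, return 5 + 13 = 18.
Canopus + Vega: cost 11 + 5 = 16 ≤ 16, return 11 + 13 = 24.
Best is Canopus and Vega with total return 24.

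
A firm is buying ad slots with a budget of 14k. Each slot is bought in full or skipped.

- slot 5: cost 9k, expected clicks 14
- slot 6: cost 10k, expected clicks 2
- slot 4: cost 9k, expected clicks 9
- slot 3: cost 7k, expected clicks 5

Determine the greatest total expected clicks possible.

slot 4: cost 9 ≤ 14, expected clicks 9.
slot 5: cost 9 ≤ 14, expected clicks 14.
Best is slot 5 with total expected clicks 14.

14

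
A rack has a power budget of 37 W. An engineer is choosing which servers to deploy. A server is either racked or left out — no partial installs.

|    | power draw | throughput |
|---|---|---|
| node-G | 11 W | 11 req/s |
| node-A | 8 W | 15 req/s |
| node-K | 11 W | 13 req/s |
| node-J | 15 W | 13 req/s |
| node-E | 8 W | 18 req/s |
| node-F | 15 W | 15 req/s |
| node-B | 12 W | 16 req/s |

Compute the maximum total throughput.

Allowing fractional choices, the relaxed optimum would be about 59.6, but servers are indivisible.
node-E + node-F + node-B: power draw 8 + 15 + 12 = 35 ≤ 37, throughput 18 + 15 + 16 = 49.
node-A + node-E + node-B: power draw 8 + 8 + 12 = 28 ≤ 37, throughput 15 + 18 + 16 = 49.
The maximum throughput is 49; one optimal choice is node-A, node-E, and node-B.

49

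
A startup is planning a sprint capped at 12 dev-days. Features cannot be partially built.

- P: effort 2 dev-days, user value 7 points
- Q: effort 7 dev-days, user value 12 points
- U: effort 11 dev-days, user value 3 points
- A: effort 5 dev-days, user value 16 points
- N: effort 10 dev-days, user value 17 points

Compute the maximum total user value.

Take Q and A: effort 7 + 5 = 12 ≤ 12, user value 12 + 16 = 28.
No other feasible combination does better.

28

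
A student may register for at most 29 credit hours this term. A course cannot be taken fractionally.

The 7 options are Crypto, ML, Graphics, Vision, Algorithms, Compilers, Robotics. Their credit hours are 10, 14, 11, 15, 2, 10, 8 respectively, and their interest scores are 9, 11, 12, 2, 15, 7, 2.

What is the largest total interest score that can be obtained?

38

Treat it as a binary knapsack problem.
Allowing fractional choices, the relaxed optimum would be about 40.7, but courses are indivisible.
ML + Graphics + Algorithms: credit hours 14 + 11 + 2 = 27 ≤ 29, interest score 11 + 12 + 15 = 38.
Crypto + Graphics + Algorithms: credit hours 10 + 11 + 2 = 23 ≤ 29, interest score 9 + 12 + 15 = 36.
Best is ML, Graphics, and Algorithms with total interest score 38.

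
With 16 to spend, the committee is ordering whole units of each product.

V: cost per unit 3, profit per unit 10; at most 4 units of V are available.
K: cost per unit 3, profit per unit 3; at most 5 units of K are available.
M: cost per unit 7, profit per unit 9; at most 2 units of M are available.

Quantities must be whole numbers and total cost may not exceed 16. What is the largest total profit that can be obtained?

43

4×V: cost 12 ≤ 16, profit 4·10 = 40.
4×V and 1×K: cost 15 ≤ 16, profit 4·10 + 1·3 = 43.
Best is 43.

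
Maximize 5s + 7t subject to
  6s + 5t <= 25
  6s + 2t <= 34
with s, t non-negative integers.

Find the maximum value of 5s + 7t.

35

(s,t)=(0,5): 6·0+5·5=25≤25, 6·0+2·5=10≤34, objective 35.
(s,t)=(0,4): 6·0+5·4=20≤25, 6·0+2·4=8≤34, objective 28.
The best lattice point is (0,5), giving 35.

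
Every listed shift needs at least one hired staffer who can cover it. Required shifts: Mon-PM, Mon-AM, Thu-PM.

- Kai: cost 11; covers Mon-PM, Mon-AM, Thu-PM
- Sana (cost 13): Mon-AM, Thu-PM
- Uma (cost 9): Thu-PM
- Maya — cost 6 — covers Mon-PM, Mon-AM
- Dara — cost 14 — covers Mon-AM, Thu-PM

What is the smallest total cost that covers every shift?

This is an integer covering problem.
The greedy cost-per-new-shift heuristic would pick Maya and Uma for 15, but a cheaper cover exists.
Kai alone covers Mon-PM, Mon-AM, Thu-PM — every shift.
Total cost: 11.
No cover costs less than 11.

11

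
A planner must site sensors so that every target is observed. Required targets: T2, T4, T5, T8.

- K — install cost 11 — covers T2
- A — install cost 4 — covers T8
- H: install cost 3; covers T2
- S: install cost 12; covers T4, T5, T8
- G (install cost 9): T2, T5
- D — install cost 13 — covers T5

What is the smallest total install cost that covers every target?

15

The greedy cost-per-new-target heuristic would pick H, A, and S for 19, but a cheaper cover exists.
Choose H and S: together they cover T2, T4, T5, T8 — every target.
Total install cost: 3 + 12 = 15.
No cover costs less than 15.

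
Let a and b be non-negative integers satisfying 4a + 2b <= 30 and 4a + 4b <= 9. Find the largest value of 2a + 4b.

8

Relaxing integrality, the LP optimum is 9.00 at (a,b) = (0, 2.25), which is not an integer point.
(a,b)=(0,2): 4·0+2·2=4≤30, 4·0+4·2=8≤9, objective 8.
(a,b)=(1,1): 4·1+2·1=6≤30, 4·1+4·1=8≤9, objective 6.
(a,b)=(0,1): 4·0+2·1=2≤30, 4·0+4·1=4≤9, objective 4.
Maximum is 8 at (a,b)=(0,2).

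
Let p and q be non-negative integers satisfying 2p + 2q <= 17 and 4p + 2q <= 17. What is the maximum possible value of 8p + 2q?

Relaxing integrality, the LP optimum is 34.00 at (p,q) = (4.25, 0), which is not an integer point.
(p,q)=(4,0) is feasible, giving 32.
(p,q)=(3,1) is feasible, giving 26.
(p,q)=(3,0) is feasible, giving 24.
No feasible integer point exceeds 32.

32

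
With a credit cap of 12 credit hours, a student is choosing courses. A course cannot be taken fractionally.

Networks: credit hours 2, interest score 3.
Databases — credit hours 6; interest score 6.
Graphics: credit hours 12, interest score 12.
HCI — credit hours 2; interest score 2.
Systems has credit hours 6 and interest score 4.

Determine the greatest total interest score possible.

12

Treat it as a binary knapsack problem.
Allowing fractional choices, the relaxed optimum would be about 13.0, but courses are indivisible.
Networks + Databases + HCI: credit hours 2 + 6 + 2 = 10 ≤ 12, interest score 3 + 6 + 2 = 11.
Graphics: credit hours 12 ≤ 12, interest score 12.
Databases + Systems: credit hours 6 + 6 = 12 ≤ 12, interest score 6 + 4 = 10.
Best is Graphics with total interest score 12.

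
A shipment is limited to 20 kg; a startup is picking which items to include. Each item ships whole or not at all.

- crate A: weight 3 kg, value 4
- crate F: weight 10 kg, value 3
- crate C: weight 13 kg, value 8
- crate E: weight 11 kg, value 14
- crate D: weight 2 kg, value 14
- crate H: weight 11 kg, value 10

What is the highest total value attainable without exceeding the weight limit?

32

This is a 0-1 knapsack instance.
crate A + crate E + crate D: weight 3 + 11 + 2 = 16 ≤ 20, value 4 + 14 + 14 = 32.
crate E + crate D: weight 11 + 2 = 13 ≤ 20, value 14 + 14 = 28.
Best is crate A, crate E, and crate D with total value 32.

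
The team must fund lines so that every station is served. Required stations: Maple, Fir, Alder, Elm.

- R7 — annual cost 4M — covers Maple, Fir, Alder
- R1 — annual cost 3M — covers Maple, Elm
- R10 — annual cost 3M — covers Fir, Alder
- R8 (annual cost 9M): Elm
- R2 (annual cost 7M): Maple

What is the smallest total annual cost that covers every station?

The greedy cost-per-new-station heuristic would pick R7 and R1 for 7, but a cheaper cover exists.
Choose R1 and R10: together they cover Maple, Fir, Alder, Elm — every station.
Total annual cost: 3 + 3 = 6.
No cover costs less than 6.

6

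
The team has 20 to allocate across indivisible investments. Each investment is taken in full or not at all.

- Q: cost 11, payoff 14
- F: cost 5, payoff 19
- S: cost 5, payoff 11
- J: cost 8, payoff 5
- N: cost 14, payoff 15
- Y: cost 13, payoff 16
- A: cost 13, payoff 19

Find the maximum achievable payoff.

38

Allowing fractional choices, the relaxed optimum would be about 44.6, but investments are indivisible.
F + S + J: cost 5 + 5 + 8 = 18 ≤ 20, payoff 19 + 11 + 5 = 35.
F + Y: cost 5 + 13 = 18 ≤ 20, payoff 19 + 16 = 35.
F + A: cost 5 + 13 = 18 ≤ 20, payoff 19 + 19 = 38.
Best is F and A with total payoff 38.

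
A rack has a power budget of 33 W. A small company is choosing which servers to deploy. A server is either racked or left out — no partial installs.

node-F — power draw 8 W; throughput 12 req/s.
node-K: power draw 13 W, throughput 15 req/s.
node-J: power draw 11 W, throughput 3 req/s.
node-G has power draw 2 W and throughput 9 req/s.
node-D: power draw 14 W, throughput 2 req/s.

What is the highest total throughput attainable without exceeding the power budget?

Treat it as a binary knapsack problem.
Allowing fractional choices, the relaxed optimum would be about 38.7, but servers are indivisible.
node-F + node-K + node-G: power draw 8 + 13 + 2 = 23 ≤ 33, throughput 12 + 15 + 9 = 36.
node-F + node-K: power draw 8 + 13 = 21 ≤ 33, throughput 12 + 15 = 27.
node-F + node-K + node-J: power draw 8 + 13 + 11 = 32 ≤ 33, throughput 12 + 15 + 3 = 30.
Best is node-F, node-K, and node-G with total throughput 36.

36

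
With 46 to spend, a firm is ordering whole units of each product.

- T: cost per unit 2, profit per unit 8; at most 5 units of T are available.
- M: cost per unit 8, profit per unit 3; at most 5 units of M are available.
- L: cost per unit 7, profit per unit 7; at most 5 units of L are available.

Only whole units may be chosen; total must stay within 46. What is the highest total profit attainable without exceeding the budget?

75

This is a bounded integer knapsack.
T has the best ratio (8/2); taking only T gives at most 5×8 = 40 (stopped by the supply cap of 5).
Mixing does better — 5×T and 5×L: cost 45 ≤ 46, profit 5·8 + 5·7 = 75.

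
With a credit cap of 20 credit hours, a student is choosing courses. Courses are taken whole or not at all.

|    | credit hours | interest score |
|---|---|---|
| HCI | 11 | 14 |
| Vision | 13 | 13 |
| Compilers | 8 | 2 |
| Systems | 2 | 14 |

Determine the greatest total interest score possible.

Allowing fractional choices, the relaxed optimum would be about 35.0, but courses are indivisible.
Vision + Systems: credit hours 13 + 2 = 15 ≤ 20, interest score 13 + 14 = 27.
Compilers + Systems: credit hours 8 + 2 = 10 ≤ 20, interest score 2 + 14 = 16.
HCI + Systems: credit hours 11 + 2 = 13 ≤ 20, interest score 14 + 14 = 28.
Best is HCI and Systems with total interest score 28.

28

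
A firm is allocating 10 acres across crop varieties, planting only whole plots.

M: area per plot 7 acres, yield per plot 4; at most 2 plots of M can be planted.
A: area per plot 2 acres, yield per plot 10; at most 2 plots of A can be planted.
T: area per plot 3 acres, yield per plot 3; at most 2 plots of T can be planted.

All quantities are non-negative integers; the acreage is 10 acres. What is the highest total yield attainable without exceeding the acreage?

A has the best ratio (10/2); taking only A gives at most 2×10 = 20 (stopped by the supply cap of 2).
Mixing does better — 2×A and 2×T: area 10 ≤ 10, yield 2·10 + 2·3 = 26.

26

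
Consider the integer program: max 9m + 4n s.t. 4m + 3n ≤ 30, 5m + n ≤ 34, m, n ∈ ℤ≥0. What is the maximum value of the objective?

Relaxing integrality, the LP optimum is 64.00 at (m,n) = (6.55, 1.27), which is not an integer point.
(m,n)=(6,2): 4·6+3·2=30≤30, 5·6+1·2=32≤34, objective 62.
(m,n)=(6,1): 4·6+3·1=27≤30, 5·6+1·1=31≤34, objective 58.
The best lattice point is (6,2), giving 62.

62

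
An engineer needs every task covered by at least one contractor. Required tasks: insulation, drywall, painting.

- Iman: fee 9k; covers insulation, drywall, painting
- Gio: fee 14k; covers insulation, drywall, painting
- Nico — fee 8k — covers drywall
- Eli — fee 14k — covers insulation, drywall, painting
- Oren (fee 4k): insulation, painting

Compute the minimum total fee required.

9

The greedy cost-per-new-task heuristic would pick Oren and Nico for 12, but a cheaper cover exists.
Iman alone covers insulation, drywall, painting — every task.
Total fee: 9.
No cover costs less than 9.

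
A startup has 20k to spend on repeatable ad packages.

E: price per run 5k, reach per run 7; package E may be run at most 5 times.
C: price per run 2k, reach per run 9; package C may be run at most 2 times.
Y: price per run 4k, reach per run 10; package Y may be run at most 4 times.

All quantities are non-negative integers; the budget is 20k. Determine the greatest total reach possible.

This is a bounded integer knapsack.
2×C and 4×Y: price 20 ≤ 20, reach 2·9 + 4·10 = 58.
1×C and 4×Y: price 18 ≤ 20, reach 1·9 + 4·10 = 49.
Best is 58.

58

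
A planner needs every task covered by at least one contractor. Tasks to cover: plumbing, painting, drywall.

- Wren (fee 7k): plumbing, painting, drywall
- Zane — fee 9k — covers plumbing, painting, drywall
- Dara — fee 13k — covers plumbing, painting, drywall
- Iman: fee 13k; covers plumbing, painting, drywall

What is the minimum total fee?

7

Wren alone covers plumbing, painting, drywall — every task.
Total fee: 7.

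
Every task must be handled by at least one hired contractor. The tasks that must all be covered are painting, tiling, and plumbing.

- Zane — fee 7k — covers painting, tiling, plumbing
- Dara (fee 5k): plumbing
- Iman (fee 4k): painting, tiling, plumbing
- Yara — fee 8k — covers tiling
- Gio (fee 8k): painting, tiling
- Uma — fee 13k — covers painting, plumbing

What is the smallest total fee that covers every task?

Iman alone covers painting, tiling, plumbing — every task.
Total fee: 4.

4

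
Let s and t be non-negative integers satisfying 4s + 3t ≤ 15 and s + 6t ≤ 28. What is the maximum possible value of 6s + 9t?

The continuous relaxation peaks at (0.286, 4.62) with value 43.29; rounding to a feasible lattice point costs some objective.
(s,t)=(0,4): 4·0+3·4=12≤15, 1·0+6·4=24≤28, objective 36.
(s,t)=(1,3): 4·1+3·3=13≤15, 1·1+6·3=19≤28, objective 33.
(s,t)=(0,3): 4·0+3·3=9≤15, 1·0+6·3=18≤28, objective 27.
No feasible integer point exceeds 36.

36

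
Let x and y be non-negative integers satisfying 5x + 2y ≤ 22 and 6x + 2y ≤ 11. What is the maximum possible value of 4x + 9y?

The continuous relaxation peaks at (0, 5.5) with value 49.50; rounding to a feasible lattice point costs some objective.
(x,y)=(0,5): 5·0+2·5=10≤22, 6·0+2·5=10≤11, objective 45.
(x,y)=(0,4): 5·0+2·4=8≤22, 6·0+2·4=8≤11, objective 36.
No feasible integer point exceeds 45.

45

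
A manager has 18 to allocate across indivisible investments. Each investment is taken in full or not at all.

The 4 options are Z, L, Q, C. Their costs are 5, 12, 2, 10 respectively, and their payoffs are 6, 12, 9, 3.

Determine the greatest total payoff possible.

21

Treat it as a binary knapsack problem.
Take L and Q: cost 12 + 2 = 14 ≤ 18, payoff 12 + 9 = 21.
No other feasible combination does better.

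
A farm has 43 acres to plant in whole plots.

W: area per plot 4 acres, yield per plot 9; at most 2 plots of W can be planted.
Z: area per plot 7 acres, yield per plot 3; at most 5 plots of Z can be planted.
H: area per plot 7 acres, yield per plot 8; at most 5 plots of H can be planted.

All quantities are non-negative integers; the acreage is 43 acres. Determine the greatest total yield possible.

58

This is a bounded integer knapsack.
W has the best ratio (9/4); taking only W gives at most 2×9 = 18 (stopped by the supply cap of 2).
Mixing does better — 2×W and 5×H: area 43 ≤ 43, yield 2·9 + 5·8 = 58.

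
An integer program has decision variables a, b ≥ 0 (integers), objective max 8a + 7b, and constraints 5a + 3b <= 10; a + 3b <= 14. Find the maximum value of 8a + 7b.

The continuous relaxation peaks at (0, 3.33) with value 23.33; rounding to a feasible lattice point costs some objective.
(a,b)=(0,3): 5·0+3·3=9≤10, 1·0+3·3=9≤14, objective 21.
(a,b)=(0,2): 5·0+3·2=6≤10, 1·0+3·2=6≤14, objective 14.
The best lattice point is (0,3), giving 21.

21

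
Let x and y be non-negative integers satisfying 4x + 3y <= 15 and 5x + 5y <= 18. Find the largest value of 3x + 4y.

12

(x,y)=(0,3) is feasible, giving 12.
(x,y)=(1,2) is feasible, giving 11.
(x,y)=(0,2) is feasible, giving 8.
The best lattice point is (0,3), giving 12.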